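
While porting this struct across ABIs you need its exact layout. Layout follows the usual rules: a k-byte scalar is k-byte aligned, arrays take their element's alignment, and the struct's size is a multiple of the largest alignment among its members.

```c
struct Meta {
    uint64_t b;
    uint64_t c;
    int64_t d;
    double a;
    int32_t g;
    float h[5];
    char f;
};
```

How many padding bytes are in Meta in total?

@0: b [8B, align 8] → 8
@8: c [8B, align 8] → 16
@16: d [8B, align 8] → 24
@24: a [8B, align 8] → 32
@32: g [4B, align 4] → 36
@36: h [20B, align 4] → 56
@56: f [1B, align 1] → 57
+7 tail pad (align 8)
size 64, align 8
data bytes 57, size 64 → padding 7

7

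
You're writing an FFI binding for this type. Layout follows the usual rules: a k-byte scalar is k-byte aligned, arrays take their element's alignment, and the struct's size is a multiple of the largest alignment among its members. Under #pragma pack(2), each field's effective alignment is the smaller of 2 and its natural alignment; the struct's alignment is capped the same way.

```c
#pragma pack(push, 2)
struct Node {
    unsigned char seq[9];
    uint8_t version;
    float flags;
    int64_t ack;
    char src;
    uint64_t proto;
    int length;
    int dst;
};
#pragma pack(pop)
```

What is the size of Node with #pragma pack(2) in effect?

0..9  seq  (9B, 1-aligned)
9..10  version  (1B, 1-aligned)
10..14  flags  (4B, 2-aligned)
14..22  ack  (8B, 2-aligned)
22..23  src  (1B, 1-aligned)
23..24  -- padding (1B)
24..32  proto  (8B, 2-aligned)
32..36  length  (4B, 2-aligned)
36..40  dst  (4B, 2-aligned)
sizeof = 40, alignof = 2

40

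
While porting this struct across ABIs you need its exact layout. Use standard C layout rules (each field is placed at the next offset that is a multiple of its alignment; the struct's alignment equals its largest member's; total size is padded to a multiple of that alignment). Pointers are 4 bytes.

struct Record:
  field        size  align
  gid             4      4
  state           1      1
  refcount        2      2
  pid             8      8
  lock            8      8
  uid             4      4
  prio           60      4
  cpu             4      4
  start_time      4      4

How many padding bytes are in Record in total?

1

0..4  gid  (4B, 4-aligned)
4..5  state  (1B, 1-aligned)
5..6  -- padding (1B)
6..8  refcount  (2B, 2-aligned)
8..16  pid  (8B, 8-aligned)
16..24  lock  (8B, 8-aligned)
24..28  uid  (4B, 4-aligned)
28..88  prio  (60B, 4-aligned)
88..92  cpu  (4B, 4-aligned)
92..96  start_time  (4B, 4-aligned)
sizeof = 96, alignof = 8
data bytes 95, size 96 → padding 1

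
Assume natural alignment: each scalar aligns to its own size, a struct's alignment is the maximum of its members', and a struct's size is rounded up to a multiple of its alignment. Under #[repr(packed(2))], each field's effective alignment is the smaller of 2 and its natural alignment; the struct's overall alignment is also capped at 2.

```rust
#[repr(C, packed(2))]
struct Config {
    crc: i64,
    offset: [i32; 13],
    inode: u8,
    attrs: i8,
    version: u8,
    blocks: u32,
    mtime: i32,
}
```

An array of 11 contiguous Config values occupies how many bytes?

0..8  crc  (8B, 2-aligned)
8..60  offset  (52B, 2-aligned)
60..61  inode  (1B, 1-aligned)
61..62  attrs  (1B, 1-aligned)
62..63  version  (1B, 1-aligned)
63..64  -- padding (1B)
64..68  blocks  (4B, 2-aligned)
68..72  mtime  (4B, 2-aligned)
sizeof = 72, alignof = 2
array of 11: 11 × 72 = 792

792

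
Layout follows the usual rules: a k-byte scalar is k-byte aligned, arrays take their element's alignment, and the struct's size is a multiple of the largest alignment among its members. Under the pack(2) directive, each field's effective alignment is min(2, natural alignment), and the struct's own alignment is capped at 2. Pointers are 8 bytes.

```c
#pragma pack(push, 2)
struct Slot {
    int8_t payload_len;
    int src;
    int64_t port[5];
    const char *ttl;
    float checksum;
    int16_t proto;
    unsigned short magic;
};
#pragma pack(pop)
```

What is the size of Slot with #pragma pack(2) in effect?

0..1  payload_len  (1B, 1-aligned)
1..2  -- padding (1B)
2..6  src  (4B, 2-aligned)
6..46  port  (40B, 2-aligned)
46..54  ttl  (8B, 2-aligned)
54..58  checksum  (4B, 2-aligned)
58..60  proto  (2B, 2-aligned)
60..62  magic  (2B, 2-aligned)
sizeof = 62, alignof = 2

62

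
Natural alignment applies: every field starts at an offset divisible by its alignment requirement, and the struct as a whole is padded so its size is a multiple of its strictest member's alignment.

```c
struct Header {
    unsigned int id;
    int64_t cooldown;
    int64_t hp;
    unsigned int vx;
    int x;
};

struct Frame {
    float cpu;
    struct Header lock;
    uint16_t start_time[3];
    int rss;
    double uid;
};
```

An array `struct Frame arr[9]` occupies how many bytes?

576

Header: @0: id [4B, align 4] → 4; +4 pad (align 8); @8: cooldown [8B, align 8] → 16; @16: hp [8B, align 8] → 24; @24: vx [4B, align 4] → 28; @28: x [4B, align 4] → 32; size 32, align 8
@0: cpu [4B, align 4] → 4
+4 pad (align 8)
@8: lock [32B, align 8] → 40
@40: start_time [6B, align 2] → 46
+2 pad (align 4)
@48: rss [4B, align 4] → 52
+4 pad (align 8)
@56: uid [8B, align 8] → 64
size 64, align 8
array of 9: 9 × 64 = 576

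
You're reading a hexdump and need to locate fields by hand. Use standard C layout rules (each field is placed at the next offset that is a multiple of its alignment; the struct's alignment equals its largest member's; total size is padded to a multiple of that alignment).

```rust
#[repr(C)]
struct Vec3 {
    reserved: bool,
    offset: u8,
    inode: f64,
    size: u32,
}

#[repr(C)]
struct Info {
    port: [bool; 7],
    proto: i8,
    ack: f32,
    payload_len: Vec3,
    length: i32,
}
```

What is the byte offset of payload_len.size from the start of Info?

32

Vec3: 0..1  reserved  (1B, 1-aligned); 1..2  offset  (1B, 1-aligned); 2..8  -- padding (6B); 8..16  inode  (8B, 8-aligned); 16..20  size  (4B, 4-aligned); 20..24  -- tail padding (4B); sizeof = 24, alignof = 8
0..7  port  (7B, 1-aligned)
7..8  proto  (1B, 1-aligned)
8..12  ack  (4B, 4-aligned)
12..16  -- padding (4B)
16..40  payload_len  (24B, 8-aligned)
within Vec3: size at 16
16 + 16 = 32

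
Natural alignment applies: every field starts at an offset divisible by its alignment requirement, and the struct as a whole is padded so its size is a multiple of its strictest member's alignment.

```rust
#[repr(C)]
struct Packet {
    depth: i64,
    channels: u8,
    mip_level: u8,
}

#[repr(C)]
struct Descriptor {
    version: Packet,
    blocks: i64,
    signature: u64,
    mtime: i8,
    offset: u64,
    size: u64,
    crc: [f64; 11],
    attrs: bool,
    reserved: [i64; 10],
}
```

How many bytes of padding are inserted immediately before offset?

7

Packet: 0..8  depth  (8B, 8-aligned); 8..9  channels  (1B, 1-aligned); 9..10  mip_level  (1B, 1-aligned); 10..16  -- tail padding (6B); sizeof = 16, alignof = 8
0..16  version  (16B, 8-aligned)
16..24  blocks  (8B, 8-aligned)
24..32  signature  (8B, 8-aligned)
32..33  mtime  (1B, 1-aligned)
33..40  -- padding (7B)
40..48  offset  (8B, 8-aligned)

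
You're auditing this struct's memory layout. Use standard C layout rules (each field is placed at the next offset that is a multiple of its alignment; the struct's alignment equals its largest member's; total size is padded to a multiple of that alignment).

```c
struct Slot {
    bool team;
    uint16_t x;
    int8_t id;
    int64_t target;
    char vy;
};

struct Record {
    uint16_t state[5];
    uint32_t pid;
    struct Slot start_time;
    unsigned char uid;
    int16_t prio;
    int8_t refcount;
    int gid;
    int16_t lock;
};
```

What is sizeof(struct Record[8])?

448

Slot: @0: team [1B, align 1] → 1; +1 pad (align 2); @2: x [2B, align 2] → 4; @4: id [1B, align 1] → 5; +3 pad (align 8); @8: target [8B, align 8] → 16; @16: vy [1B, align 1] → 17; +7 tail pad (align 8); size 24, align 8
@0: state [10B, align 2] → 10
+2 pad (align 4)
@12: pid [4B, align 4] → 16
@16: start_time [24B, align 8] → 40
@40: uid [1B, align 1] → 41
+1 pad (align 2)
@42: prio [2B, align 2] → 44
@44: refcount [1B, align 1] → 45
+3 pad (align 4)
@48: gid [4B, align 4] → 52
@52: lock [2B, align 2] → 54
+2 tail pad (align 8)
size 56, align 8
array of 8: 8 × 56 = 448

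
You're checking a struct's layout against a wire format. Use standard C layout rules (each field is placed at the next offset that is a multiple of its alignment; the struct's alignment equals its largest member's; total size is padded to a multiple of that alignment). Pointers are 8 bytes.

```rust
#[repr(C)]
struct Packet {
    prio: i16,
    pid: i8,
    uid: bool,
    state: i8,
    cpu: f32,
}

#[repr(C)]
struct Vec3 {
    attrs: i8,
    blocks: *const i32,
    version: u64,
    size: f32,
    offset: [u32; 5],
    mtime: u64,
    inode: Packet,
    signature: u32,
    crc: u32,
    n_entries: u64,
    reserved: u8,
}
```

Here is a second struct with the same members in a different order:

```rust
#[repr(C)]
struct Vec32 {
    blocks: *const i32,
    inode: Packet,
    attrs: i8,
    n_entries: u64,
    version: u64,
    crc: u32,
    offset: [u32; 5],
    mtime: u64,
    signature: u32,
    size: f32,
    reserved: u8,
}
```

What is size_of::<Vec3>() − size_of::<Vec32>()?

Packet: 0..2  prio  (2B, 2-aligned); 2..3  pid  (1B, 1-aligned); 3..4  uid  (1B, 1-aligned); 4..5  state  (1B, 1-aligned); 5..8  -- padding (3B); 8..12  cpu  (4B, 4-aligned); sizeof = 12, alignof = 4
0..1  attrs  (1B, 1-aligned)
1..8  -- padding (7B)
8..16  blocks  (8B, 8-aligned)
16..24  version  (8B, 8-aligned)
24..28  size  (4B, 4-aligned)
28..48  offset  (20B, 4-aligned)
48..56  mtime  (8B, 8-aligned)
56..68  inode  (12B, 4-aligned)
68..72  signature  (4B, 4-aligned)
72..76  crc  (4B, 4-aligned)
76..80  -- padding (4B)
80..88  n_entries  (8B, 8-aligned)
88..89  reserved  (1B, 1-aligned)
89..96  -- tail padding (7B)
sizeof = 96, alignof = 8
— Vec32 —
0..8  blocks  (8B, 8-aligned)
8..20  inode  (12B, 4-aligned)
20..21  attrs  (1B, 1-aligned)
21..24  -- padding (3B)
24..32  n_entries  (8B, 8-aligned)
32..40  version  (8B, 8-aligned)
40..44  crc  (4B, 4-aligned)
44..64  offset  (20B, 4-aligned)
64..72  mtime  (8B, 8-aligned)
72..76  signature  (4B, 4-aligned)
76..80  size  (4B, 4-aligned)
80..81  reserved  (1B, 1-aligned)
81..88  -- tail padding (7B)
sizeof = 88, alignof = 8
96 − 88 = 8

8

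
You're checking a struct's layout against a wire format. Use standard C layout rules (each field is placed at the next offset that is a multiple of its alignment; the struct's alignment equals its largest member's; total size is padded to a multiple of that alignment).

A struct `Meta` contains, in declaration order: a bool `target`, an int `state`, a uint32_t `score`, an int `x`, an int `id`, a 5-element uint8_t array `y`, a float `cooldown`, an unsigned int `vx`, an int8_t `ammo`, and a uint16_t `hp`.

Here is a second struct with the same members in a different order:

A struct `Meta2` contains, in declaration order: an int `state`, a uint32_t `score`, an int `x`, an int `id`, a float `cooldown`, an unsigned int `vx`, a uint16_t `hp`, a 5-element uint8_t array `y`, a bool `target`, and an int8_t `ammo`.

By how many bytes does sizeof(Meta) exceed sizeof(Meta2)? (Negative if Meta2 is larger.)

4

0..1  target  (1B, 1-aligned)
1..4  -- padding (3B)
4..8  state  (4B, 4-aligned)
8..12  score  (4B, 4-aligned)
12..16  x  (4B, 4-aligned)
16..20  id  (4B, 4-aligned)
20..25  y  (5B, 1-aligned)
25..28  -- padding (3B)
28..32  cooldown  (4B, 4-aligned)
32..36  vx  (4B, 4-aligned)
36..37  ammo  (1B, 1-aligned)
37..38  -- padding (1B)
38..40  hp  (2B, 2-aligned)
sizeof = 40, alignof = 4
— Meta2 —
0..4  state  (4B, 4-aligned)
4..8  score  (4B, 4-aligned)
8..12  x  (4B, 4-aligned)
12..16  id  (4B, 4-aligned)
16..20  cooldown  (4B, 4-aligned)
20..24  vx  (4B, 4-aligned)
24..26  hp  (2B, 2-aligned)
26..31  y  (5B, 1-aligned)
31..32  target  (1B, 1-aligned)
32..33  ammo  (1B, 1-aligned)
33..36  -- tail padding (3B)
sizeof = 36, alignof = 4
40 − 36 = 4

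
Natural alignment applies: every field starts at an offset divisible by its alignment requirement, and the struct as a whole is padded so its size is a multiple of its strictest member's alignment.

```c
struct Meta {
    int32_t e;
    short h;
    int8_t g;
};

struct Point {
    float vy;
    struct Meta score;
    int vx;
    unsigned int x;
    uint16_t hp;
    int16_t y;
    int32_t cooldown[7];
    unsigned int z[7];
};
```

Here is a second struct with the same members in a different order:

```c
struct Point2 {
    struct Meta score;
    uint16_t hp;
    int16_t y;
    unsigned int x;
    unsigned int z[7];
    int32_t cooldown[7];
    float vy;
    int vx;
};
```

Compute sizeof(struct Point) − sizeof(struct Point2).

0

Meta: @0: e [4B, align 4] → 4; @4: h [2B, align 2] → 6; @6: g [1B, align 1] → 7; +1 tail pad (align 4); size 8, align 4
@0: vy [4B, align 4] → 4
@4: score [8B, align 4] → 12
@12: vx [4B, align 4] → 16
@16: x [4B, align 4] → 20
@20: hp [2B, align 2] → 22
@22: y [2B, align 2] → 24
@24: cooldown [28B, align 4] → 52
@52: z [28B, align 4] → 80
size 80, align 4
— Point2 —
@0: score [8B, align 4] → 8
@8: hp [2B, align 2] → 10
@10: y [2B, align 2] → 12
@12: x [4B, align 4] → 16
@16: z [28B, align 4] → 44
@44: cooldown [28B, align 4] → 72
@72: vy [4B, align 4] → 76
@76: vx [4B, align 4] → 80
size 80, align 4
80 − 80 = 0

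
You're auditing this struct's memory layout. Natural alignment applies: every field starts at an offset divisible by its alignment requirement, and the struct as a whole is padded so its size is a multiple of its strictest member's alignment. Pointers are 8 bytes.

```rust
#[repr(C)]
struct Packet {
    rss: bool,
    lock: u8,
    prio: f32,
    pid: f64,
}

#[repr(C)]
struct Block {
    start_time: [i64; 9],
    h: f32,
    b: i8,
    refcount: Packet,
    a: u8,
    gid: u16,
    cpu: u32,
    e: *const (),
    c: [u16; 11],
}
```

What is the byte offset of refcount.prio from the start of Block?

Packet: rss at 0 (size 1, align 1) → ends 1; lock at 1 (size 1, align 1) → ends 2; pad 2 to align 4 for prio; prio at 4 (size 4, align 4) → ends 8; pid at 8 (size 8, align 8) → ends 16; total 16 bytes, alignment 8
start_time at 0 (size 72, align 8) → ends 72
h at 72 (size 4, align 4) → ends 76
b at 76 (size 1, align 1) → ends 77
pad 3 to align 8 for refcount
refcount at 80 (size 16, align 8) → ends 96
within Packet: prio at 4
80 + 4 = 84

84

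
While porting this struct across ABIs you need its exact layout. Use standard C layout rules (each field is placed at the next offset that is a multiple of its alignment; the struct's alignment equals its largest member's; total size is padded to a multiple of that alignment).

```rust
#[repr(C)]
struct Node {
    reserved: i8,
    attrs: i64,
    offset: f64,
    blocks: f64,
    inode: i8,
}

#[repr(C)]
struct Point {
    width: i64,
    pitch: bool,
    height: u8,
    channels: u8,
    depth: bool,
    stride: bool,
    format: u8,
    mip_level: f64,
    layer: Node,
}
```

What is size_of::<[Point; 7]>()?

Node: reserved at 0 (size 1, align 1) → ends 1; pad 7 to align 8 for attrs; attrs at 8 (size 8, align 8) → ends 16; offset at 16 (size 8, align 8) → ends 24; blocks at 24 (size 8, align 8) → ends 32; inode at 32 (size 1, align 1) → ends 33; tail pad 7 to reach multiple of 8; total 40 bytes, alignment 8
width at 0 (size 8, align 8) → ends 8
pitch at 8 (size 1, align 1) → ends 9
height at 9 (size 1, align 1) → ends 10
channels at 10 (size 1, align 1) → ends 11
depth at 11 (size 1, align 1) → ends 12
stride at 12 (size 1, align 1) → ends 13
format at 13 (size 1, align 1) → ends 14
pad 2 to align 8 for mip_level
mip_level at 16 (size 8, align 8) → ends 24
layer at 24 (size 40, align 8) → ends 64
total 64 bytes, alignment 8
array of 7: 7 × 64 = 448

448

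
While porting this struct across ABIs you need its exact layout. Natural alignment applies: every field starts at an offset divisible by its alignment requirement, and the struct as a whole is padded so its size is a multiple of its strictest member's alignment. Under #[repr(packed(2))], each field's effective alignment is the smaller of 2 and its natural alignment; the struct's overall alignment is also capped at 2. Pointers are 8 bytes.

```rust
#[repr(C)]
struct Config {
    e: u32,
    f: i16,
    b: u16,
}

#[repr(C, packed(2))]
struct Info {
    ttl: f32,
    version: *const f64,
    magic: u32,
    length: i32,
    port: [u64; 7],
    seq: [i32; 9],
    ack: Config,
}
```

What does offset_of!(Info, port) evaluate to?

20

Config: @0: e [4B, align 4] → 4; @4: f [2B, align 2] → 6; @6: b [2B, align 2] → 8; size 8, align 4
@0: ttl [4B, align 2] → 4
@4: version [8B, align 2] → 12
@12: magic [4B, align 2] → 16
@16: length [4B, align 2] → 20
@20: port [56B, align 2] → 76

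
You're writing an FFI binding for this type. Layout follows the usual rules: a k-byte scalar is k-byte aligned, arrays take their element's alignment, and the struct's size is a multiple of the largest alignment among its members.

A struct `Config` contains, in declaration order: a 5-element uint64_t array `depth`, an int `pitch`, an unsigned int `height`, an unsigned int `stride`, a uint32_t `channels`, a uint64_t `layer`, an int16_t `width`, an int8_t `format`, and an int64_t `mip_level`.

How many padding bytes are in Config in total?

5

@0: depth [40B, align 8] → 40
@40: pitch [4B, align 4] → 44
@44: height [4B, align 4] → 48
@48: stride [4B, align 4] → 52
@52: channels [4B, align 4] → 56
@56: layer [8B, align 8] → 64
@64: width [2B, align 2] → 66
@66: format [1B, align 1] → 67
+5 pad (align 8)
@72: mip_level [8B, align 8] → 80
size 80, align 8
data bytes 75, size 80 → padding 5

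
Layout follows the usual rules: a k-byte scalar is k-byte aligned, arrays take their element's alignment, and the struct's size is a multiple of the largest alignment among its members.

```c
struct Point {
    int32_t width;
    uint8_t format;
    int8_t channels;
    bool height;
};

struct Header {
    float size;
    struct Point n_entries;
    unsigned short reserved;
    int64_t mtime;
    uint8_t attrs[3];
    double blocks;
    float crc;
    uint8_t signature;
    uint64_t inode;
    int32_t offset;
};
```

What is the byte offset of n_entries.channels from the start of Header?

9

Point: @0: width [4B, align 4] → 4; @4: format [1B, align 1] → 5; @5: channels [1B, align 1] → 6; @6: height [1B, align 1] → 7; +1 tail pad (align 4); size 8, align 4
@0: size [4B, align 4] → 4
@4: n_entries [8B, align 4] → 12
within Point: channels at 5
4 + 5 = 9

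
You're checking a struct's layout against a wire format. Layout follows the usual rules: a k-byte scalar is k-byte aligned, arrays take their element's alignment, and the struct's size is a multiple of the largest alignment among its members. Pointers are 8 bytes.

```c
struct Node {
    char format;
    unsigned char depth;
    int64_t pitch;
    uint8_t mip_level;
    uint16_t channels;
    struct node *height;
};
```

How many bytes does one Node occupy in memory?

@0: format [1B, align 1] → 1
@1: depth [1B, align 1] → 2
+6 pad (align 8)
@8: pitch [8B, align 8] → 16
@16: mip_level [1B, align 1] → 17
+1 pad (align 2)
@18: channels [2B, align 2] → 20
+4 pad (align 8)
@24: height [8B, align 8] → 32
size 32, align 8

32 bytes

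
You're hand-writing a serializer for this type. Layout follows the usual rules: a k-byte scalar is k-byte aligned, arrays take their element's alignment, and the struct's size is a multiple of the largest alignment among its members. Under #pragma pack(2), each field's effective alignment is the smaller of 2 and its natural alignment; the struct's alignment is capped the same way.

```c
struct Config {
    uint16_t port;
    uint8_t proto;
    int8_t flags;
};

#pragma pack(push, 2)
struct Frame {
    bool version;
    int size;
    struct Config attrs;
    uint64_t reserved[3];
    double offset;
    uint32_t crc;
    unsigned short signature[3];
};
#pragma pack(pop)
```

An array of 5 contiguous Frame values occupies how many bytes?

260

Config: 0..2  port  (2B, 2-aligned); 2..3  proto  (1B, 1-aligned); 3..4  flags  (1B, 1-aligned); sizeof = 4, alignof = 2
0..1  version  (1B, 1-aligned)
1..2  -- padding (1B)
2..6  size  (4B, 2-aligned)
6..10  attrs  (4B, 2-aligned)
10..34  reserved  (24B, 2-aligned)
34..42  offset  (8B, 2-aligned)
42..46  crc  (4B, 2-aligned)
46..52  signature  (6B, 2-aligned)
sizeof = 52, alignof = 2
array of 5: 5 × 52 = 260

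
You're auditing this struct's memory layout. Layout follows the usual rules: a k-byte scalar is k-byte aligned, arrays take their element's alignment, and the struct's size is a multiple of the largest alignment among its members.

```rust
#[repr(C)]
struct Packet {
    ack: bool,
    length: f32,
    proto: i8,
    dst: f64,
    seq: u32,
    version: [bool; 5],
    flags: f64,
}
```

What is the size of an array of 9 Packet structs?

0..1  ack  (1B, 1-aligned)
1..4  -- padding (3B)
4..8  length  (4B, 4-aligned)
8..9  proto  (1B, 1-aligned)
9..16  -- padding (7B)
16..24  dst  (8B, 8-aligned)
24..28  seq  (4B, 4-aligned)
28..33  version  (5B, 1-aligned)
33..40  -- padding (7B)
40..48  flags  (8B, 8-aligned)
sizeof = 48, alignof = 8
array of 9: 9 × 48 = 432

432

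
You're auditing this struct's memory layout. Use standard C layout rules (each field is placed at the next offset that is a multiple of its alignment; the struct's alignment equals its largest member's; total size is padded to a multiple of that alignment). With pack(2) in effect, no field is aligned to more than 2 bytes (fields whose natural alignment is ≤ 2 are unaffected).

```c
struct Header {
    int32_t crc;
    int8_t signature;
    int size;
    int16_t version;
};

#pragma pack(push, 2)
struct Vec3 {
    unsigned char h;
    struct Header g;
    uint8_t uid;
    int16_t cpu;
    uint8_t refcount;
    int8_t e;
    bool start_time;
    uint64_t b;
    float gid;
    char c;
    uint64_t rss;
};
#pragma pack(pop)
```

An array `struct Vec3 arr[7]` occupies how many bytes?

336

Header: 0..4  crc  (4B, 4-aligned); 4..5  signature  (1B, 1-aligned); 5..8  -- padding (3B); 8..12  size  (4B, 4-aligned); 12..14  version  (2B, 2-aligned); 14..16  -- tail padding (2B); sizeof = 16, alignof = 4
0..1  h  (1B, 1-aligned)
1..2  -- padding (1B)
2..18  g  (16B, 2-aligned)
18..19  uid  (1B, 1-aligned)
19..20  -- padding (1B)
20..22  cpu  (2B, 2-aligned)
22..23  refcount  (1B, 1-aligned)
23..24  e  (1B, 1-aligned)
24..25  start_time  (1B, 1-aligned)
25..26  -- padding (1B)
26..34  b  (8B, 2-aligned)
34..38  gid  (4B, 2-aligned)
38..39  c  (1B, 1-aligned)
39..40  -- padding (1B)
40..48  rss  (8B, 2-aligned)
sizeof = 48, alignof = 2
array of 7: 7 × 48 = 336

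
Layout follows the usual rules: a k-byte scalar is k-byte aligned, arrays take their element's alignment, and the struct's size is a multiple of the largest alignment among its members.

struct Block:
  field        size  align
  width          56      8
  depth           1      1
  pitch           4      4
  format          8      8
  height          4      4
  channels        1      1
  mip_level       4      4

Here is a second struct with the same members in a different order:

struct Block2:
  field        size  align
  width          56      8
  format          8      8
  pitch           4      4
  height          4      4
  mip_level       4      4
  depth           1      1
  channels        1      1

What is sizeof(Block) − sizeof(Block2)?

8

width at 0 (size 56, align 8) → ends 56
depth at 56 (size 1, align 1) → ends 57
pad 3 to align 4 for pitch
pitch at 60 (size 4, align 4) → ends 64
format at 64 (size 8, align 8) → ends 72
height at 72 (size 4, align 4) → ends 76
channels at 76 (size 1, align 1) → ends 77
pad 3 to align 4 for mip_level
mip_level at 80 (size 4, align 4) → ends 84
tail pad 4 to reach multiple of 8
total 88 bytes, alignment 8
— Block2 —
width at 0 (size 56, align 8) → ends 56
format at 56 (size 8, align 8) → ends 64
pitch at 64 (size 4, align 4) → ends 68
height at 68 (size 4, align 4) → ends 72
mip_level at 72 (size 4, align 4) → ends 76
depth at 76 (size 1, align 1) → ends 77
channels at 77 (size 1, align 1) → ends 78
tail pad 2 to reach multiple of 8
total 80 bytes, alignment 8
88 − 80 = 8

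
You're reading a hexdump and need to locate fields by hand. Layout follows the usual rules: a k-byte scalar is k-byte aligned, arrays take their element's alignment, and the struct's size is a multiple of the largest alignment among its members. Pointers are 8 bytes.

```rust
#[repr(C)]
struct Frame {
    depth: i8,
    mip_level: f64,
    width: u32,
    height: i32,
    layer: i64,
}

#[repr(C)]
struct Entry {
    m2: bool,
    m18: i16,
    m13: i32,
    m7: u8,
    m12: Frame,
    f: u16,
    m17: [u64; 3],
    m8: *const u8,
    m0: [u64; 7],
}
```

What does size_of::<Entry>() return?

Frame: 0..1  depth  (1B, 1-aligned); 1..8  -- padding (7B); 8..16  mip_level  (8B, 8-aligned); 16..20  width  (4B, 4-aligned); 20..24  height  (4B, 4-aligned); 24..32  layer  (8B, 8-aligned); sizeof = 32, alignof = 8
0..1  m2  (1B, 1-aligned)
1..2  -- padding (1B)
2..4  m18  (2B, 2-aligned)
4..8  m13  (4B, 4-aligned)
8..9  m7  (1B, 1-aligned)
9..16  -- padding (7B)
16..48  m12  (32B, 8-aligned)
48..50  f  (2B, 2-aligned)
50..56  -- padding (6B)
56..80  m17  (24B, 8-aligned)
80..88  m8  (8B, 8-aligned)
88..144  m0  (56B, 8-aligned)
sizeof = 144, alignof = 8

144 bytes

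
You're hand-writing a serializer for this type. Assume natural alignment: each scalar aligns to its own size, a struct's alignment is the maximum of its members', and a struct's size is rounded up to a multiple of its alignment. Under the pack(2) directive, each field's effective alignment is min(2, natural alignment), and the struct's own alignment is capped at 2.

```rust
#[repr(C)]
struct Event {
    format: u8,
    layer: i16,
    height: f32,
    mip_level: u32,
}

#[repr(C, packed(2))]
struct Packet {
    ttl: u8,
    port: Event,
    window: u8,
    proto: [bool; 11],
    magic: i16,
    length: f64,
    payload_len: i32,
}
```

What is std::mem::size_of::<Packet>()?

Event: @0: format [1B, align 1] → 1; +1 pad (align 2); @2: layer [2B, align 2] → 4; @4: height [4B, align 4] → 8; @8: mip_level [4B, align 4] → 12; size 12, align 4
@0: ttl [1B, align 1] → 1
+1 pad (align 2)
@2: port [12B, align 2] → 14
@14: window [1B, align 1] → 15
@15: proto [11B, align 1] → 26
@26: magic [2B, align 2] → 28
@28: length [8B, align 2] → 36
@36: payload_len [4B, align 2] → 40
size 40, align 2

40 bytes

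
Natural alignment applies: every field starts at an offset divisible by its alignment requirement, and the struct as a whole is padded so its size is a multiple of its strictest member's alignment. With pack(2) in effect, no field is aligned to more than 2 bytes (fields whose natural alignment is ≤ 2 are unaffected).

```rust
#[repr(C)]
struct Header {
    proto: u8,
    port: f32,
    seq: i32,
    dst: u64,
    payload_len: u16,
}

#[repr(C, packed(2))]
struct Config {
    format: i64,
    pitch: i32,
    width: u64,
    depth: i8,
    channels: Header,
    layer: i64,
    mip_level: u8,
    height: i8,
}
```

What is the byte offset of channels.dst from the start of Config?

38

Header: 0..1  proto  (1B, 1-aligned); 1..4  -- padding (3B); 4..8  port  (4B, 4-aligned); 8..12  seq  (4B, 4-aligned); 12..16  -- padding (4B); 16..24  dst  (8B, 8-aligned); 24..26  payload_len  (2B, 2-aligned); 26..32  -- tail padding (6B); sizeof = 32, alignof = 8
0..8  format  (8B, 2-aligned)
8..12  pitch  (4B, 2-aligned)
12..20  width  (8B, 2-aligned)
20..21  depth  (1B, 1-aligned)
21..22  -- padding (1B)
22..54  channels  (32B, 2-aligned)
within Header: dst at 16
22 + 16 = 38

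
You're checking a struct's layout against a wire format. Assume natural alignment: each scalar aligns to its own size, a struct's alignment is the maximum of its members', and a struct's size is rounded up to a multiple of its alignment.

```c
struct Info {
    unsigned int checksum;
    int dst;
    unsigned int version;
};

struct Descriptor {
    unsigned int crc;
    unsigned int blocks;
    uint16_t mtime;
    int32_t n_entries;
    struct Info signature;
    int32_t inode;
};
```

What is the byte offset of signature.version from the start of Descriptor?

24

Info: checksum at 0 (size 4, align 4) → ends 4; dst at 4 (size 4, align 4) → ends 8; version at 8 (size 4, align 4) → ends 12; total 12 bytes, alignment 4
crc at 0 (size 4, align 4) → ends 4
blocks at 4 (size 4, align 4) → ends 8
mtime at 8 (size 2, align 2) → ends 10
pad 2 to align 4 for n_entries
n_entries at 12 (size 4, align 4) → ends 16
signature at 16 (size 12, align 4) → ends 28
within Info: version at 8
16 + 8 = 24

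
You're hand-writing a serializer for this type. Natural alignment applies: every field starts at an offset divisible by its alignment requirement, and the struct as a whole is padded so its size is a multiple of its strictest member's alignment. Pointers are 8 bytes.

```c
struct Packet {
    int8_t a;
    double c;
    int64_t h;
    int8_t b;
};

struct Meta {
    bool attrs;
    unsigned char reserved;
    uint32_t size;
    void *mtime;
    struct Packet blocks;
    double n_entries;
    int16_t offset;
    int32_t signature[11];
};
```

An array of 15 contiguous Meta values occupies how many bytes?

Packet: @0: a [1B, align 1] → 1; +7 pad (align 8); @8: c [8B, align 8] → 16; @16: h [8B, align 8] → 24; @24: b [1B, align 1] → 25; +7 tail pad (align 8); size 32, align 8
@0: attrs [1B, align 1] → 1
@1: reserved [1B, align 1] → 2
+2 pad (align 4)
@4: size [4B, align 4] → 8
@8: mtime [8B, align 8] → 16
@16: blocks [32B, align 8] → 48
@48: n_entries [8B, align 8] → 56
@56: offset [2B, align 2] → 58
+2 pad (align 4)
@60: signature [44B, align 4] → 104
size 104, align 8
array of 15: 15 × 104 = 1560

1560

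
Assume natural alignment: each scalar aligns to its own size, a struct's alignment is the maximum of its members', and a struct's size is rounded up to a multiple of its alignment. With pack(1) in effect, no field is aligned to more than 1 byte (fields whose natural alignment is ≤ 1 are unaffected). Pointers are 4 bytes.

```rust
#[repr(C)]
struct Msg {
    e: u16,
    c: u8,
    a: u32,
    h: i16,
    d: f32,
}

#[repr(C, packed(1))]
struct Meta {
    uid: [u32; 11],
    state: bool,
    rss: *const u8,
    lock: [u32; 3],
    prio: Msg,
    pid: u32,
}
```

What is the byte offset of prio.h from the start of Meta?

Msg: e at 0 (size 2, align 2) → ends 2; c at 2 (size 1, align 1) → ends 3; pad 1 to align 4 for a; a at 4 (size 4, align 4) → ends 8; h at 8 (size 2, align 2) → ends 10; pad 2 to align 4 for d; d at 12 (size 4, align 4) → ends 16; total 16 bytes, alignment 4
uid at 0 (size 44, align 1) → ends 44
state at 44 (size 1, align 1) → ends 45
rss at 45 (size 4, align 1) → ends 49
lock at 49 (size 12, align 1) → ends 61
prio at 61 (size 16, align 1) → ends 77
within Msg: h at 8
61 + 8 = 69

69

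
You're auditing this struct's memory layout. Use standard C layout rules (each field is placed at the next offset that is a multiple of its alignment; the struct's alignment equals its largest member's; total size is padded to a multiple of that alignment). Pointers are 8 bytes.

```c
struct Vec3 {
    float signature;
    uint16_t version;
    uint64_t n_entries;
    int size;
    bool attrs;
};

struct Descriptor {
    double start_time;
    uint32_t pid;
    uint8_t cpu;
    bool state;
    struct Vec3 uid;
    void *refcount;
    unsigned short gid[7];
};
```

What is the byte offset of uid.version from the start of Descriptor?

20

Vec3: signature at 0 (size 4, align 4) → ends 4; version at 4 (size 2, align 2) → ends 6; pad 2 to align 8 for n_entries; n_entries at 8 (size 8, align 8) → ends 16; size at 16 (size 4, align 4) → ends 20; attrs at 20 (size 1, align 1) → ends 21; tail pad 3 to reach multiple of 8; total 24 bytes, alignment 8
start_time at 0 (size 8, align 8) → ends 8
pid at 8 (size 4, align 4) → ends 12
cpu at 12 (size 1, align 1) → ends 13
state at 13 (size 1, align 1) → ends 14
pad 2 to align 8 for uid
uid at 16 (size 24, align 8) → ends 40
within Vec3: version at 4
16 + 4 = 20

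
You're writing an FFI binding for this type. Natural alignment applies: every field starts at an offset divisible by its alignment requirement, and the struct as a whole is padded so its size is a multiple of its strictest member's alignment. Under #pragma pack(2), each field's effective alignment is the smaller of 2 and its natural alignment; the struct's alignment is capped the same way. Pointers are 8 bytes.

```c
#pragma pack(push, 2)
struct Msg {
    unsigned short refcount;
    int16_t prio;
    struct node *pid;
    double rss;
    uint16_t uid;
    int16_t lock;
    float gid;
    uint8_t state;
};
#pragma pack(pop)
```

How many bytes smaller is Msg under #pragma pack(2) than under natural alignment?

10

natural layout:
  @0: refcount [2B, align 2] → 2
  @2: prio [2B, align 2] → 4
  +4 pad (align 8)
  @8: pid [8B, align 8] → 16
  @16: rss [8B, align 8] → 24
  @24: uid [2B, align 2] → 26
  @26: lock [2B, align 2] → 28
  @28: gid [4B, align 4] → 32
  @32: state [1B, align 1] → 33
  +7 tail pad (align 8)
  size 40, align 8
packed(2) layout:
  @0: refcount [2B, align 2] → 2
  @2: prio [2B, align 2] → 4
  @4: pid [8B, align 2] → 12
  @12: rss [8B, align 2] → 20
  @20: uid [2B, align 2] → 22
  @22: lock [2B, align 2] → 24
  @24: gid [4B, align 2] → 28
  @28: state [1B, align 1] → 29
  +1 tail pad (align 2)
  size 30, align 2
40 − 30 = 10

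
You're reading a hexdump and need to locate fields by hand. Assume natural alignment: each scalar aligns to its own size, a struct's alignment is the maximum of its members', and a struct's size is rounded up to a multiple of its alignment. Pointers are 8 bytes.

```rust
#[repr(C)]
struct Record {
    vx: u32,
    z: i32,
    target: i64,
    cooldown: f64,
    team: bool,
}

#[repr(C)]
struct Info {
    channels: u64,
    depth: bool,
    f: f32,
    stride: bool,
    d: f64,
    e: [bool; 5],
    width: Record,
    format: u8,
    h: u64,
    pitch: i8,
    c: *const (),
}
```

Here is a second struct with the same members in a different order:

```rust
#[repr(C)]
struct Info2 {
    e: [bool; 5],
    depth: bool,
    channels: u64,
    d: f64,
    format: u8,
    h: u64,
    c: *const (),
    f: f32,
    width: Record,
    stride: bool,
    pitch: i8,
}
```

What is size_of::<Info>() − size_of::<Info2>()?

8

Record: vx at 0 (size 4, align 4) → ends 4; z at 4 (size 4, align 4) → ends 8; target at 8 (size 8, align 8) → ends 16; cooldown at 16 (size 8, align 8) → ends 24; team at 24 (size 1, align 1) → ends 25; tail pad 7 to reach multiple of 8; total 32 bytes, alignment 8
channels at 0 (size 8, align 8) → ends 8
depth at 8 (size 1, align 1) → ends 9
pad 3 to align 4 for f
f at 12 (size 4, align 4) → ends 16
stride at 16 (size 1, align 1) → ends 17
pad 7 to align 8 for d
d at 24 (size 8, align 8) → ends 32
e at 32 (size 5, align 1) → ends 37
pad 3 to align 8 for width
width at 40 (size 32, align 8) → ends 72
format at 72 (size 1, align 1) → ends 73
pad 7 to align 8 for h
h at 80 (size 8, align 8) → ends 88
pitch at 88 (size 1, align 1) → ends 89
pad 7 to align 8 for c
c at 96 (size 8, align 8) → ends 104
total 104 bytes, alignment 8
— Info2 —
e at 0 (size 5, align 1) → ends 5
depth at 5 (size 1, align 1) → ends 6
pad 2 to align 8 for channels
channels at 8 (size 8, align 8) → ends 16
d at 16 (size 8, align 8) → ends 24
format at 24 (size 1, align 1) → ends 25
pad 7 to align 8 for h
h at 32 (size 8, align 8) → ends 40
c at 40 (size 8, align 8) → ends 48
f at 48 (size 4, align 4) → ends 52
pad 4 to align 8 for width
width at 56 (size 32, align 8) → ends 88
stride at 88 (size 1, align 1) → ends 89
pitch at 89 (size 1, align 1) → ends 90
tail pad 6 to reach multiple of 8
total 96 bytes, alignment 8
104 − 96 = 8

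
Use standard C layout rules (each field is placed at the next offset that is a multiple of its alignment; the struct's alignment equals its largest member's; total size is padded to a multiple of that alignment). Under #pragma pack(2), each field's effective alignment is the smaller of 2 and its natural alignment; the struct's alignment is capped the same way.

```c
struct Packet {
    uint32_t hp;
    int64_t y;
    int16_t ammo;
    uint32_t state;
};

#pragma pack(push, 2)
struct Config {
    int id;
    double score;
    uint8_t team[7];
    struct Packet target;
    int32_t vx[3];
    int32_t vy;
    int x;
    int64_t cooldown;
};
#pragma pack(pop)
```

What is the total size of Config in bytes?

Packet: hp at 0 (size 4, align 4) → ends 4; pad 4 to align 8 for y; y at 8 (size 8, align 8) → ends 16; ammo at 16 (size 2, align 2) → ends 18; pad 2 to align 4 for state; state at 20 (size 4, align 4) → ends 24; total 24 bytes, alignment 8
id at 0 (size 4, align 2) → ends 4
score at 4 (size 8, align 2) → ends 12
team at 12 (size 7, align 1) → ends 19
pad 1 to align 2 for target
target at 20 (size 24, align 2) → ends 44
vx at 44 (size 12, align 2) → ends 56
vy at 56 (size 4, align 2) → ends 60
x at 60 (size 4, align 2) → ends 64
cooldown at 64 (size 8, align 2) → ends 72
total 72 bytes, alignment 2

72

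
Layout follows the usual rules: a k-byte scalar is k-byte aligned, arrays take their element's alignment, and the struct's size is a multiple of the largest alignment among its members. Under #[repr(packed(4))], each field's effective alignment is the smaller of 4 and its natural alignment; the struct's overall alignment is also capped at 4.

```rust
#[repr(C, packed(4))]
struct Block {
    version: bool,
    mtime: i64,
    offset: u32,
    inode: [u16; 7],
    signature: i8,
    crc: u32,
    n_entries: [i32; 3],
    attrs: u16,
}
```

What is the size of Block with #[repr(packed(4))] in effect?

52

version at 0 (size 1, align 1) → ends 1
pad 3 to align 4 for mtime
mtime at 4 (size 8, align 4) → ends 12
offset at 12 (size 4, align 4) → ends 16
inode at 16 (size 14, align 2) → ends 30
signature at 30 (size 1, align 1) → ends 31
pad 1 to align 4 for crc
crc at 32 (size 4, align 4) → ends 36
n_entries at 36 (size 12, align 4) → ends 48
attrs at 48 (size 2, align 2) → ends 50
tail pad 2 to reach multiple of 4
total 52 bytes, alignment 4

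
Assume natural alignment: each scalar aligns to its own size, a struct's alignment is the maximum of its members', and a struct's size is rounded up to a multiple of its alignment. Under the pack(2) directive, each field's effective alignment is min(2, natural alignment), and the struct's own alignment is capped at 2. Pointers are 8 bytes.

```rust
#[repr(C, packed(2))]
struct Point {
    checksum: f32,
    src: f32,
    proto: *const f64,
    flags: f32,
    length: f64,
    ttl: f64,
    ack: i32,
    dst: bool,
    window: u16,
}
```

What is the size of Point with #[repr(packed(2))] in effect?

0..4  checksum  (4B, 2-aligned)
4..8  src  (4B, 2-aligned)
8..16  proto  (8B, 2-aligned)
16..20  flags  (4B, 2-aligned)
20..28  length  (8B, 2-aligned)
28..36  ttl  (8B, 2-aligned)
36..40  ack  (4B, 2-aligned)
40..41  dst  (1B, 1-aligned)
41..42  -- padding (1B)
42..44  window  (2B, 2-aligned)
sizeof = 44, alignof = 2

44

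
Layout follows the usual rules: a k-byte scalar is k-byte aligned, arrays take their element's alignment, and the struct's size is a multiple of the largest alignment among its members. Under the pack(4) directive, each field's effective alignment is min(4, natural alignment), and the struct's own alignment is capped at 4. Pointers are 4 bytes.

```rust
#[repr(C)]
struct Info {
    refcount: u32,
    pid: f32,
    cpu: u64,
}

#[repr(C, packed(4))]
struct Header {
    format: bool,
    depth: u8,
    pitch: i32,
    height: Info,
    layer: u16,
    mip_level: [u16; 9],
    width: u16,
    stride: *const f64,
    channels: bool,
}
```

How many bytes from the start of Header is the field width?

44

Info: @0: refcount [4B, align 4] → 4; @4: pid [4B, align 4] → 8; @8: cpu [8B, align 8] → 16; size 16, align 8
@0: format [1B, align 1] → 1
@1: depth [1B, align 1] → 2
+2 pad (align 4)
@4: pitch [4B, align 4] → 8
@8: height [16B, align 4] → 24
@24: layer [2B, align 2] → 26
@26: mip_level [18B, align 2] → 44
@44: width [2B, align 2] → 46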